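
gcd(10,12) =2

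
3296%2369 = 927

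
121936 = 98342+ 23594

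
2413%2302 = 111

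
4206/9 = 467  +  1/3 = 467.33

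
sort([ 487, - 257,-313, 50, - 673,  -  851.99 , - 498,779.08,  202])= [-851.99,-673,  -  498,- 313,-257, 50, 202,487 , 779.08] 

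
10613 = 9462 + 1151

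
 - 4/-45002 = 2/22501 =0.00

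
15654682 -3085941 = 12568741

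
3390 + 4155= 7545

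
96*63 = 6048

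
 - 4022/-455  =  8 + 382/455 = 8.84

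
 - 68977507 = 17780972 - 86758479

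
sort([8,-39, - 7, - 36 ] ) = [ - 39, - 36 , - 7,8 ] 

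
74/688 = 37/344 = 0.11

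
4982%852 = 722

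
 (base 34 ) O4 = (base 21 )1i1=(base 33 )OS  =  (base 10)820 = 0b1100110100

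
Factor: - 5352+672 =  - 2^3*3^2*5^1*13^1 = - 4680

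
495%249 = 246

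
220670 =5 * 44134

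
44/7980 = 11/1995 = 0.01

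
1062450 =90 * 11805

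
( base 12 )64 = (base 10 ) 76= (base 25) 31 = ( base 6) 204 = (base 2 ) 1001100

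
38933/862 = 45 + 143/862 = 45.17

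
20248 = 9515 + 10733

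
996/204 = 83/17 = 4.88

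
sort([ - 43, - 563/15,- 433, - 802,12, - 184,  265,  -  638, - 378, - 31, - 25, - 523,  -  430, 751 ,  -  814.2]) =[ - 814.2 , - 802, - 638, - 523, - 433, - 430, - 378 , - 184, - 43, - 563/15, - 31, - 25,  12, 265, 751]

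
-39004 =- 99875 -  - 60871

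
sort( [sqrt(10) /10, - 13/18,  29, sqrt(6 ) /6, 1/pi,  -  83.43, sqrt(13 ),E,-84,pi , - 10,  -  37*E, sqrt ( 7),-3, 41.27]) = [ - 37  *  E , - 84,-83.43 , - 10,- 3,-13/18,sqrt( 10 ) /10, 1/pi,sqrt(6) /6, sqrt(7), E, pi, sqrt(13), 29,41.27]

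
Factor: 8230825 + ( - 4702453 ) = 2^2 * 3^1*29^1*10139^1 = 3528372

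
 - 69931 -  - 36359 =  - 33572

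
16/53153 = 16/53153 = 0.00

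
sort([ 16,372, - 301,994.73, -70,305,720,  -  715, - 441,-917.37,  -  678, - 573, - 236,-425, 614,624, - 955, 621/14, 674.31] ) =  [ -955,  -  917.37 ,-715, - 678, -573, - 441,  -  425, - 301, - 236, - 70 , 16,621/14,305,372,614,624,674.31,720,994.73]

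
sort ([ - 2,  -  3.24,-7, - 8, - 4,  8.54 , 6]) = [ - 8, - 7, - 4, - 3.24, - 2, 6,8.54]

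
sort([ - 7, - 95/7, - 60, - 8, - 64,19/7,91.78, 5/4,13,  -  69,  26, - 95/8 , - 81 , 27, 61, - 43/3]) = [-81,-69,-64, - 60,- 43/3, -95/7, - 95/8, - 8 , - 7,5/4,19/7,  13 , 26,27,61,91.78 ] 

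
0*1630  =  0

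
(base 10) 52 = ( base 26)20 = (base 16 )34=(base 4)310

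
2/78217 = 2/78217= 0.00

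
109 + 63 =172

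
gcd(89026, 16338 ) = 14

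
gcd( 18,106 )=2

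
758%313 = 132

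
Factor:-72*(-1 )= 72= 2^3*3^2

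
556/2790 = 278/1395=0.20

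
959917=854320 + 105597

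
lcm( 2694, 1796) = 5388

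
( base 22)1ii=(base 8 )1602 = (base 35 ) pn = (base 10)898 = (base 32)S2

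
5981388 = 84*71207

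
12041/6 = 2006  +  5/6 = 2006.83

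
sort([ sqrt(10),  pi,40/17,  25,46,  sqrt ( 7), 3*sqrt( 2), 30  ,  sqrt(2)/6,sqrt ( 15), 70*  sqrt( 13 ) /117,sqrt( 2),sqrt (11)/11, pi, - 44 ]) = [  -  44, sqrt(2 )/6,sqrt(11 )/11, sqrt ( 2), 70*sqrt(13) /117 , 40/17,sqrt(7), pi, pi,  sqrt(10 ), sqrt(15),3*sqrt (2),25,  30,46 ]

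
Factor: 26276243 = 7^1*47^1*79867^1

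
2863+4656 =7519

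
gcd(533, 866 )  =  1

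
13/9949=13/9949=0.00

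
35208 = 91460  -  56252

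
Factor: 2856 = 2^3*3^1 * 7^1*17^1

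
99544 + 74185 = 173729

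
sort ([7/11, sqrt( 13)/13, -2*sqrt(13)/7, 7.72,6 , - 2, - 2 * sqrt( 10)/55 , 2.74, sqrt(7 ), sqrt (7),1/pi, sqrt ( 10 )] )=[ - 2 , - 2*sqrt(13)/7, - 2 *sqrt( 10) /55,sqrt( 13)/13,  1/pi, 7/11 , sqrt( 7), sqrt(7) , 2.74,sqrt( 10),6, 7.72] 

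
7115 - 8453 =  - 1338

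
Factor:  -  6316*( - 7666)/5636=12104614/1409 = 2^1*1409^( - 1)*1579^1*3833^1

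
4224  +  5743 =9967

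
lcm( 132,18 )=396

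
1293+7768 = 9061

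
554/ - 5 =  - 554/5 = - 110.80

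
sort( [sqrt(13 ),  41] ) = [ sqrt(13),41 ]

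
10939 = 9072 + 1867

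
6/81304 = 3/40652 = 0.00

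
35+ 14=49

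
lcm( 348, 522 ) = 1044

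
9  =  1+8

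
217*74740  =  16218580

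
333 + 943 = 1276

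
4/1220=1/305 = 0.00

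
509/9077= 509/9077 = 0.06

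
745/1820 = 149/364 = 0.41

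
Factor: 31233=3^1 * 29^1*359^1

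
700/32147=700/32147 = 0.02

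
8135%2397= 944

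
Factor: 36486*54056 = 2^4 * 3^2*29^1*233^1*2027^1 =1972287216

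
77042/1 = 77042  =  77042.00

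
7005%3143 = 719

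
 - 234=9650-9884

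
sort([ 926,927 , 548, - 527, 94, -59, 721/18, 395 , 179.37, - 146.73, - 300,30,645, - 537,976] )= [ - 537,-527, - 300, - 146.73, - 59 , 30, 721/18,94  ,  179.37 , 395, 548,645,926,927, 976 ]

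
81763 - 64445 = 17318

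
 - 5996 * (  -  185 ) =1109260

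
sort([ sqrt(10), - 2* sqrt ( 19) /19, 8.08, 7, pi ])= [ - 2*sqrt(19)/19,pi, sqrt(10), 7, 8.08]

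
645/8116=645/8116 = 0.08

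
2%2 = 0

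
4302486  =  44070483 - 39767997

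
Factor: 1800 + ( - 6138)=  - 4338 = -  2^1*3^2 * 241^1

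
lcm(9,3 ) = 9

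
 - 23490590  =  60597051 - 84087641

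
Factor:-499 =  - 499^1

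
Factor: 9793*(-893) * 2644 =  - 23122173956 = - 2^2*7^1*19^1*47^1*661^1*1399^1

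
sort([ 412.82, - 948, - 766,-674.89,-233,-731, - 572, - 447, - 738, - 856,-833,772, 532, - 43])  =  [ - 948, - 856, - 833, -766, - 738, - 731, - 674.89, - 572,-447, - 233 , - 43, 412.82, 532,772 ] 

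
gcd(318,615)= 3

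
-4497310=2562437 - 7059747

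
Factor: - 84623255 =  - 5^1 * 37^1*103^1*4441^1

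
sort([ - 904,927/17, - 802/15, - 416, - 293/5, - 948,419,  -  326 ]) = [ - 948, - 904, - 416, - 326, - 293/5, - 802/15,927/17, 419 ]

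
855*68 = 58140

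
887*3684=3267708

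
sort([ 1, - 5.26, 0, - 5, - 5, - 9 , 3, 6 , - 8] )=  [-9, - 8,-5.26,-5, - 5,  0, 1,3,  6 ] 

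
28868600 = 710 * 40660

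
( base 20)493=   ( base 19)4hg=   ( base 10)1783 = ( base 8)3367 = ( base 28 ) 27J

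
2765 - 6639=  -3874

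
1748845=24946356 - 23197511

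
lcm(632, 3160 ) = 3160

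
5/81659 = 5/81659 = 0.00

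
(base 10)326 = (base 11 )277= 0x146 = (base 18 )102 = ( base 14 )194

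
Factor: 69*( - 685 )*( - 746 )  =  2^1*3^1*5^1*23^1 * 137^1*373^1 = 35259690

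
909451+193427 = 1102878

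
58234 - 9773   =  48461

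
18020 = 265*68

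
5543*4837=26811491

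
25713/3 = 8571 = 8571.00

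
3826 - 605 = 3221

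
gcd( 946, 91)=1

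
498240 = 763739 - 265499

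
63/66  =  21/22 = 0.95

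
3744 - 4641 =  - 897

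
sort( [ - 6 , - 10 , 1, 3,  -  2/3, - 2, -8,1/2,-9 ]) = [ - 10, - 9, - 8,- 6,-2, - 2/3, 1/2,1,3 ] 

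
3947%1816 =315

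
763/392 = 1 + 53/56 = 1.95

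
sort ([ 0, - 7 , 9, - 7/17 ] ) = [-7, - 7/17, 0, 9]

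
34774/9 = 3863 + 7/9 = 3863.78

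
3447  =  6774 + -3327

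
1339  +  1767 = 3106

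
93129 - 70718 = 22411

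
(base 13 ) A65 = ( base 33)1ko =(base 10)1773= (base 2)11011101101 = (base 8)3355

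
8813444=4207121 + 4606323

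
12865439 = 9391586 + 3473853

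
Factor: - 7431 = - 3^1*2477^1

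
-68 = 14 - 82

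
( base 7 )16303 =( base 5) 121414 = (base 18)e41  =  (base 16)1201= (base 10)4609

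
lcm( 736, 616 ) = 56672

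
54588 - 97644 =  - 43056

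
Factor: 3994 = 2^1*1997^1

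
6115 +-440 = 5675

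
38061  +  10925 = 48986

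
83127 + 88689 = 171816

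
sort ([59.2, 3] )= [ 3,59.2 ]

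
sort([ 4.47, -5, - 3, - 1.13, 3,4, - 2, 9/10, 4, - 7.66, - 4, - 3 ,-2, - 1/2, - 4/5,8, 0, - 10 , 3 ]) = [ - 10, - 7.66,- 5,-4,-3,-3, - 2 ,  -  2, - 1.13, - 4/5,  -  1/2,  0,9/10,  3,3,  4, 4, 4.47,  8]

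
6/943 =6/943  =  0.01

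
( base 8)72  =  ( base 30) 1s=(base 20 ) 2I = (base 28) 22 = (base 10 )58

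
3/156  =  1/52=0.02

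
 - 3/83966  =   - 3/83966 = - 0.00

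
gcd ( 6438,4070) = 74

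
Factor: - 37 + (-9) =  - 2^1*23^1 = - 46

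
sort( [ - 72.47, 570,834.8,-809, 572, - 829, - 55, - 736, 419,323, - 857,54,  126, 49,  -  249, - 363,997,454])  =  [ - 857,  -  829, - 809, - 736, - 363,-249, - 72.47,-55,49, 54,126 , 323, 419 , 454,570,572,  834.8, 997] 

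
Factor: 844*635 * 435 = 2^2*3^1*5^2*29^1*127^1*211^1 = 233133900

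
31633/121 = 31633/121 = 261.43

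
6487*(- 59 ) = - 382733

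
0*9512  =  0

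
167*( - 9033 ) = - 1508511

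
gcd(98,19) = 1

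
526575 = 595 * 885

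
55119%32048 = 23071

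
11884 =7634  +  4250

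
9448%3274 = 2900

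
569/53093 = 569/53093 = 0.01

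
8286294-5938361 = 2347933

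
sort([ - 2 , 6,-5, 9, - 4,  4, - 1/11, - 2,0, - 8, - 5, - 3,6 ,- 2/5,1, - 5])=[ - 8,- 5, - 5,-5, - 4, - 3, - 2, -2, - 2/5, - 1/11 , 0,1,4,6,6,9] 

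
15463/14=2209/2 = 1104.50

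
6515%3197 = 121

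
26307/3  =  8769   =  8769.00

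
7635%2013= 1596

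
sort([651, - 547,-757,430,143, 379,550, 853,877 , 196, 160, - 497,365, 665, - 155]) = [ -757,-547,-497,-155,  143,160 , 196, 365  ,  379,  430, 550, 651, 665, 853, 877 ]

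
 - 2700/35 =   -  540/7 = - 77.14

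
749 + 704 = 1453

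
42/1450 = 21/725 = 0.03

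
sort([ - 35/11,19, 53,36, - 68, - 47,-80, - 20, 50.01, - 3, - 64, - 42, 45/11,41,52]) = [ - 80, - 68,- 64, - 47, - 42 , - 20,-35/11, - 3, 45/11, 19, 36, 41, 50.01, 52,53]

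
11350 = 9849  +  1501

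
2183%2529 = 2183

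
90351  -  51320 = 39031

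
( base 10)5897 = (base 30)6GH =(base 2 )1011100001001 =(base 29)70a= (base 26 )8il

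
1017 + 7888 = 8905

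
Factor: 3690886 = 2^1*283^1 * 6521^1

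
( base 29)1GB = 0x524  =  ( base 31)1BE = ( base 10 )1316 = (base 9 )1722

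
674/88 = 7 + 29/44 = 7.66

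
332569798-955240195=- 622670397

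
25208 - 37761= - 12553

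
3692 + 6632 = 10324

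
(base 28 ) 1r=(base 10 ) 55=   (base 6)131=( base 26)23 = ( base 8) 67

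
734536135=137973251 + 596562884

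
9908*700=6935600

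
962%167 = 127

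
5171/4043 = 1  +  1128/4043 = 1.28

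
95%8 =7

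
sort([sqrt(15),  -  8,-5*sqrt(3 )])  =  [- 5 * sqrt(3 ),-8,sqrt ( 15 )] 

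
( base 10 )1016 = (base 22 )224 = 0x3F8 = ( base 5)13031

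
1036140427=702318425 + 333822002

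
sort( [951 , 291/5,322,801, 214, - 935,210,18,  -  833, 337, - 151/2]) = [ - 935,-833, - 151/2,18, 291/5, 210, 214,322,337, 801,951]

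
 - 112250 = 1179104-1291354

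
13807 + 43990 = 57797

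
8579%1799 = 1383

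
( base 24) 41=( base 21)4D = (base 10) 97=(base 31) 34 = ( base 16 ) 61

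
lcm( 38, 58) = 1102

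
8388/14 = 4194/7 =599.14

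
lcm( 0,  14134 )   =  0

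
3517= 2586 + 931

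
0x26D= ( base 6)2513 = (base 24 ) 11L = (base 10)621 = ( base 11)515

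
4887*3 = 14661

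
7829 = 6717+1112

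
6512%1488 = 560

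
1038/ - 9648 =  - 1  +  1435/1608 =-0.11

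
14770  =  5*2954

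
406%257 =149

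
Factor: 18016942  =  2^1 *1663^1*5417^1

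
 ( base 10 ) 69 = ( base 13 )54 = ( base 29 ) 2B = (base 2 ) 1000101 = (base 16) 45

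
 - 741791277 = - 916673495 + 174882218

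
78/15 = 5 + 1/5 = 5.20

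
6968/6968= 1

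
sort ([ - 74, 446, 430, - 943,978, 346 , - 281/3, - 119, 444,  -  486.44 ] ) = [ - 943, - 486.44 , - 119, - 281/3 , - 74, 346, 430, 444,446 , 978]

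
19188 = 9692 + 9496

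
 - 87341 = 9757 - 97098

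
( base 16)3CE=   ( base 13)59c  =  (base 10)974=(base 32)UE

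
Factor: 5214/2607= 2^1  =  2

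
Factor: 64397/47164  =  71/52 = 2^( - 2 )*13^(-1)*71^1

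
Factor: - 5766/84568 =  - 3/44= - 2^ (  -  2 )*3^1*11^( - 1 ) 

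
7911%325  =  111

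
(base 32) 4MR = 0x12DB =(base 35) 3ww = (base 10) 4827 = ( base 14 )1A8B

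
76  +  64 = 140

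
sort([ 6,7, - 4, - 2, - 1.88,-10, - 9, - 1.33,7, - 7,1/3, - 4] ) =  [ - 10, - 9, - 7, - 4, - 4, - 2, - 1.88,-1.33, 1/3,6, 7,7]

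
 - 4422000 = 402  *( - 11000)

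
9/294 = 3/98 = 0.03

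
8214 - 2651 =5563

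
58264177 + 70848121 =129112298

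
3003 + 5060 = 8063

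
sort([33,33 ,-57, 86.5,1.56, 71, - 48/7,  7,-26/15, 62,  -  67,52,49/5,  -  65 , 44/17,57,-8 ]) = [ -67, - 65, - 57, - 8, - 48/7, - 26/15,1.56,  44/17,7,  49/5,33, 33, 52,57 , 62,71 , 86.5]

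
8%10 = 8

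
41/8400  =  41/8400  =  0.00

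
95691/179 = 95691/179  =  534.59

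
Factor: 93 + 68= 7^1 * 23^1 = 161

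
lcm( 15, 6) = 30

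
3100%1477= 146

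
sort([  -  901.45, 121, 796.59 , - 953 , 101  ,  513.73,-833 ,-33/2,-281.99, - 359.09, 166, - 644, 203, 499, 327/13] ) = [  -  953, - 901.45, - 833, - 644, - 359.09, - 281.99, - 33/2,  327/13, 101,121, 166,203, 499, 513.73, 796.59]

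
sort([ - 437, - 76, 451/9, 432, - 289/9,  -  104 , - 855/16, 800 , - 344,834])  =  [-437, - 344, - 104,-76, - 855/16, - 289/9,  451/9, 432, 800,  834 ] 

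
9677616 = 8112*1193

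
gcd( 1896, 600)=24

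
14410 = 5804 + 8606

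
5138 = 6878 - 1740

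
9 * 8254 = 74286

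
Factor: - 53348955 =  - 3^1*5^1 * 11^1* 367^1*881^1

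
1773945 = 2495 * 711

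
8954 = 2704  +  6250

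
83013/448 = 185 + 19/64 = 185.30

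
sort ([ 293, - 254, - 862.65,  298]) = [ - 862.65, - 254,293,298 ] 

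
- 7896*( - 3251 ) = 25669896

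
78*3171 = 247338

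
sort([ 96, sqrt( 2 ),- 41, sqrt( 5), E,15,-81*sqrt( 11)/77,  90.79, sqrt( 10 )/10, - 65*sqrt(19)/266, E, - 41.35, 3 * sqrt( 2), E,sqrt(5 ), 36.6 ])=[ - 41.35, - 41, - 81*sqrt( 11)/77, - 65*sqrt( 19)/266, sqrt(10)/10,  sqrt( 2), sqrt(5),  sqrt(5 ), E , E, E, 3*sqrt( 2),15,36.6,90.79 , 96] 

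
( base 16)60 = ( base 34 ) 2S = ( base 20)4g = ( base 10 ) 96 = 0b1100000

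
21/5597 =21/5597 = 0.00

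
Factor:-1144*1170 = - 1338480  =  -2^4 * 3^2*5^1 * 11^1*13^2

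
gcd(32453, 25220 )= 1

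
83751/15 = 5583 + 2/5   =  5583.40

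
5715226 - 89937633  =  -84222407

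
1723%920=803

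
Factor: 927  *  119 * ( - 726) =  - 80087238 = - 2^1*3^3* 7^1*11^2*17^1*103^1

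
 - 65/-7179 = 65/7179 = 0.01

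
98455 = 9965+88490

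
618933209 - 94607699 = 524325510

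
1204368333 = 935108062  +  269260271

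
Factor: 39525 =3^1 *5^2*17^1*31^1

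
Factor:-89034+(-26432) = - 2^1*13^1*4441^1 = - 115466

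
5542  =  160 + 5382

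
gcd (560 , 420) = 140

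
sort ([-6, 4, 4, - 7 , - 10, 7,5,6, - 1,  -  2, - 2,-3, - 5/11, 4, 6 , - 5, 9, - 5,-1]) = [ - 10 , - 7,-6,-5, - 5,-3,-2, - 2,-1,-1, - 5/11,4,  4,  4,5 , 6, 6, 7, 9 ]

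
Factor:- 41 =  - 41^1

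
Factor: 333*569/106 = 2^( - 1)*3^2*37^1 * 53^( - 1)*569^1  =  189477/106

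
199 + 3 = 202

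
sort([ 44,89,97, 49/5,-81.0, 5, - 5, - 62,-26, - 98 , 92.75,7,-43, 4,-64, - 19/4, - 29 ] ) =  [- 98,-81.0,  -  64,-62, - 43, - 29, - 26,-5,-19/4, 4,5,7,49/5, 44, 89,92.75,97 ] 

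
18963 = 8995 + 9968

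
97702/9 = 10855+7/9 = 10855.78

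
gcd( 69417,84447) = 9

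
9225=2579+6646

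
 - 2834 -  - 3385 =551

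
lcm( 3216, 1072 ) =3216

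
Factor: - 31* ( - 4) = 124 = 2^2*31^1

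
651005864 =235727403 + 415278461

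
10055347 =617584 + 9437763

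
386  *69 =26634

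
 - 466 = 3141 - 3607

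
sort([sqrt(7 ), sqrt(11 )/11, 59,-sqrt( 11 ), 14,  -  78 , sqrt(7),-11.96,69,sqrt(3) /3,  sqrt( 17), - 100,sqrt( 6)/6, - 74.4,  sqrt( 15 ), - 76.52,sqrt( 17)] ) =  [ - 100,-78, - 76.52, - 74.4, - 11.96, - sqrt(11 ), sqrt (11) /11,sqrt( 6)/6,  sqrt(3 )/3,  sqrt( 7),sqrt( 7),sqrt(15), sqrt(17 ), sqrt( 17), 14, 59, 69]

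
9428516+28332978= 37761494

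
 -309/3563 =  - 309/3563 = - 0.09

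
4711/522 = 9 + 13/522 = 9.02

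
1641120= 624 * 2630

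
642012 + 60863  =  702875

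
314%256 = 58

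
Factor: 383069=383069^1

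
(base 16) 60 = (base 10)96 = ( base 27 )3F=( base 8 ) 140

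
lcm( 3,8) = 24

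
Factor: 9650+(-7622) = 2^2*3^1* 13^2  =  2028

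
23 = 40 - 17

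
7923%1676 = 1219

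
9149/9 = 1016 + 5/9 = 1016.56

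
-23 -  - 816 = 793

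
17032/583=17032/583= 29.21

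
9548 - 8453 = 1095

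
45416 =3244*14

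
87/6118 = 87/6118 = 0.01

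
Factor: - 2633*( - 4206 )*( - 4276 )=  - 47354125848=   - 2^3 * 3^1 * 701^1 * 1069^1 * 2633^1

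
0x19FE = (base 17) 1607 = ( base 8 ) 14776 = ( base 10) 6654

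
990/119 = 990/119 = 8.32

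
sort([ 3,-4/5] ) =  [ - 4/5, 3]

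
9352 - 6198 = 3154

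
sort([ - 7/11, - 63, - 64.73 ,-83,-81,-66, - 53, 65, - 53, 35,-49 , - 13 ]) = [-83, - 81, - 66, - 64.73 ,-63,-53, - 53, - 49,-13, - 7/11, 35, 65 ] 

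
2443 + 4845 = 7288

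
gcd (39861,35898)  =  3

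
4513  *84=379092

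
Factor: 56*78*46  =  200928 = 2^5  *3^1 * 7^1*13^1  *23^1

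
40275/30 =1342 + 1/2 = 1342.50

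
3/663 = 1/221 = 0.00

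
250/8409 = 250/8409 = 0.03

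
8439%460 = 159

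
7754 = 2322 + 5432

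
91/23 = 3  +  22/23 = 3.96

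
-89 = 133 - 222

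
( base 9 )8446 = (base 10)6198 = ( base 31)6DT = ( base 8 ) 14066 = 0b1100000110110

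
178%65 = 48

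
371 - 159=212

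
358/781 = 358/781 = 0.46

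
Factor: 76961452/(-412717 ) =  - 2^2*131^1*193^1*761^1*412717^( - 1) 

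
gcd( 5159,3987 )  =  1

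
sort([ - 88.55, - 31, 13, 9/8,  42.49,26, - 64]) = [ -88.55, - 64,  -  31, 9/8, 13 , 26,42.49]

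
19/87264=19/87264 = 0.00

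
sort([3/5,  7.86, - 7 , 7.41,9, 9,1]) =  [ - 7, 3/5,1,7.41,7.86,  9,  9]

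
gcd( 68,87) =1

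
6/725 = 6/725 = 0.01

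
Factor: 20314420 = 2^2*5^1*7^2*19^1*1091^1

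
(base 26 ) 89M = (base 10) 5664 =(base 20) e34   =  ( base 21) CHF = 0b1011000100000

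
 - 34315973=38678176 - 72994149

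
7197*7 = 50379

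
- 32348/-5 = 32348/5 = 6469.60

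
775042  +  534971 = 1310013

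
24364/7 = 3480+4/7  =  3480.57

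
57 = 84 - 27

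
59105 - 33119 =25986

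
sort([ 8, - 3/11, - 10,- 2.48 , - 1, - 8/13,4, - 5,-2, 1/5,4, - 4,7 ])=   [ - 10, - 5, - 4, - 2.48, - 2, - 1,-8/13, - 3/11,1/5 , 4,4,7,8] 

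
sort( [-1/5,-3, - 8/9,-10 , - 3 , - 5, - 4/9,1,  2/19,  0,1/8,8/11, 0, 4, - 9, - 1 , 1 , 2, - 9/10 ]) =[ - 10, - 9, - 5, - 3, - 3, - 1, - 9/10 , -8/9, - 4/9, - 1/5,0,0,2/19,1/8,8/11,1, 1 , 2,4] 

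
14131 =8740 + 5391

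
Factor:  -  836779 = -19^1*44041^1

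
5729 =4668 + 1061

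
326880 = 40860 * 8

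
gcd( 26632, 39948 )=13316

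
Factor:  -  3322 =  - 2^1*11^1*151^1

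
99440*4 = 397760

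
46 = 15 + 31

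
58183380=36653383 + 21529997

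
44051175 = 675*65261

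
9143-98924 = -89781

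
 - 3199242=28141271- 31340513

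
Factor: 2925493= 397^1*7369^1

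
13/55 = 13/55 = 0.24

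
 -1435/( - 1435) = 1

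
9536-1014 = 8522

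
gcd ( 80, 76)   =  4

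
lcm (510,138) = 11730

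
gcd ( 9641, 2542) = 31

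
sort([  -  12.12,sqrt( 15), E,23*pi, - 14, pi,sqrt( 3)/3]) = [ - 14, - 12.12, sqrt ( 3)/3, E,pi, sqrt(15 ), 23*pi ] 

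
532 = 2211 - 1679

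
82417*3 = 247251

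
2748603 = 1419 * 1937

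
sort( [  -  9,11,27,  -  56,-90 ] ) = [ - 90, - 56,-9, 11,  27]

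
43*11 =473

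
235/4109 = 235/4109 =0.06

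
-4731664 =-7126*664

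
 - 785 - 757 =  - 1542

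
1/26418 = 1/26418=0.00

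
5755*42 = 241710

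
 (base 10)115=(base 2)1110011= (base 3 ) 11021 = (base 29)3S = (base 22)55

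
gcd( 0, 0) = 0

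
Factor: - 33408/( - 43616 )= 36/47 = 2^2*3^2* 47^ ( - 1)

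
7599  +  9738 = 17337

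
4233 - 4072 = 161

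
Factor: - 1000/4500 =  -  2^1 * 3^( - 2 )=- 2/9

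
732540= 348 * 2105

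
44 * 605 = 26620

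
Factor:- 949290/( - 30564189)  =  316430/10188063 = 2^1*3^(  -  2)*5^1*317^( - 1)*3571^( - 1)*31643^1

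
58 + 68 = 126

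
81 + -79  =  2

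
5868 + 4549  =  10417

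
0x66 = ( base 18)5C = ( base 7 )204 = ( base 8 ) 146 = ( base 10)102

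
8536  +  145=8681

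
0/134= 0 = 0.00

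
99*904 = 89496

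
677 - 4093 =- 3416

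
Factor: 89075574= 2^1*3^2*7^1* 107^1*6607^1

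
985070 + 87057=1072127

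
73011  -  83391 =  - 10380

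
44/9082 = 22/4541 = 0.00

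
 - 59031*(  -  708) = 41793948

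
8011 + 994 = 9005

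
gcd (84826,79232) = 2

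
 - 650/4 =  - 163 + 1/2 = - 162.50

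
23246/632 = 11623/316 = 36.78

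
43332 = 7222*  6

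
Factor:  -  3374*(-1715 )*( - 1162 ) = -6723808420  =  - 2^2*5^1*7^5*83^1*241^1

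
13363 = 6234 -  - 7129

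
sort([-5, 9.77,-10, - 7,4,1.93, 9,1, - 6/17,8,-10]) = [-10,-10, - 7,-5,-6/17,1, 1.93,4, 8,9,9.77 ] 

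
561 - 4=557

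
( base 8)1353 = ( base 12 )523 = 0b1011101011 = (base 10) 747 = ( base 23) 19b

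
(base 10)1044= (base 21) 27F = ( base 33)VL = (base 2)10000010100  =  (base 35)TT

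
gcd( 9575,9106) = 1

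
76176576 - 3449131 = 72727445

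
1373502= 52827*26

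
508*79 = 40132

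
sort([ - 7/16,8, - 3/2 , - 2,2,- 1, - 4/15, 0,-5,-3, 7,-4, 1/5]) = [ - 5, - 4, - 3, - 2,- 3/2 , - 1, - 7/16, - 4/15, 0,1/5, 2, 7, 8] 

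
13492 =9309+4183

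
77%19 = 1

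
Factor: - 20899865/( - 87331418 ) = 2^(  -  1)*5^1 * 7^1*29^1*59^1*67^( - 1)*349^1*651727^(  -  1 )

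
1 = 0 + 1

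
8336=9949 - 1613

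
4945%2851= 2094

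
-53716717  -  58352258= - 112068975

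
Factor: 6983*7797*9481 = 3^1*19^1*23^1*113^1*499^1*6983^1 = 516206801931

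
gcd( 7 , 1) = 1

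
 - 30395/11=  - 2764 + 9/11 = - 2763.18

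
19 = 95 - 76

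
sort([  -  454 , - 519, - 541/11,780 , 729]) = [  -  519, - 454, - 541/11, 729,780]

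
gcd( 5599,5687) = 11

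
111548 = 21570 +89978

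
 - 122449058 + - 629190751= - 751639809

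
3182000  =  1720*1850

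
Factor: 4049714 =2^1*937^1*2161^1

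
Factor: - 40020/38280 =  - 2^( - 1)*11^( - 1 )*23^1 = -  23/22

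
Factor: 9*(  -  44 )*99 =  - 39204 = - 2^2*3^4*11^2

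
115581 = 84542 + 31039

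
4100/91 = 45+5/91 = 45.05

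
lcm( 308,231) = 924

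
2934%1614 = 1320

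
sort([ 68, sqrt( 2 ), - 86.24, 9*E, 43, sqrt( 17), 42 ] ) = [ - 86.24, sqrt(2),  sqrt(17 ), 9*E,  42,43, 68]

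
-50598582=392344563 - 442943145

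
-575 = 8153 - 8728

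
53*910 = 48230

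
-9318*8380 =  - 78084840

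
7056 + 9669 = 16725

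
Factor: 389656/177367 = 424/193 =2^3 * 53^1*193^( - 1 ) 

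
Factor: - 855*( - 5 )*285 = 1218375 = 3^3 * 5^3*19^2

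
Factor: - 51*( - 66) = 3366=2^1*3^2*11^1*17^1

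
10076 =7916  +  2160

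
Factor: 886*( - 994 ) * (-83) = 2^2*7^1*71^1*  83^1*443^1 = 73096772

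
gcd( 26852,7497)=49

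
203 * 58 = 11774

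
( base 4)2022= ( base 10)138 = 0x8a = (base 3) 12010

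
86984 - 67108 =19876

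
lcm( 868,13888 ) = 13888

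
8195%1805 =975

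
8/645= 8/645  =  0.01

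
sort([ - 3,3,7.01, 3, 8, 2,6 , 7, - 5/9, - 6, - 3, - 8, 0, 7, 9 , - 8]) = [ - 8, - 8  , - 6 , - 3, - 3,-5/9,0, 2,3,3, 6, 7,7, 7.01,8,  9]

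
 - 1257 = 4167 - 5424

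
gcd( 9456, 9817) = 1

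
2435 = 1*2435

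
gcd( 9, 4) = 1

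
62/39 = 1+23/39 = 1.59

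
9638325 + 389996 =10028321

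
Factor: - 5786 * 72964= - 422169704 = -2^3*11^1 * 17^1*29^1*37^1*263^1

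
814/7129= 814/7129 = 0.11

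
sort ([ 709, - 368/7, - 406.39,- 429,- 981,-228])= [ - 981,-429,  -  406.39, - 228,  -  368/7,709] 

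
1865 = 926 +939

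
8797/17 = 8797/17 = 517.47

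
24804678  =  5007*4954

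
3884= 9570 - 5686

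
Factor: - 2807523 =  - 3^2*37^1*8431^1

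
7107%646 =1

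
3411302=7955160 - 4543858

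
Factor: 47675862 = 2^1*3^2 * 13^1 *73^1 * 2791^1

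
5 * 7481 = 37405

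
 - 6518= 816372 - 822890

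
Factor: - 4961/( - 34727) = 7^( - 1 ) = 1/7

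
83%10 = 3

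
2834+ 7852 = 10686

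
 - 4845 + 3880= -965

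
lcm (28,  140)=140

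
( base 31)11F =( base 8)1757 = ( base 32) VF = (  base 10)1007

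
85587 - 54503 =31084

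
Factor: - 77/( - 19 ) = 7^1*11^1*19^( - 1)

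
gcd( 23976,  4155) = 3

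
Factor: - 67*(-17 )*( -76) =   -  2^2*17^1*19^1 * 67^1  =  - 86564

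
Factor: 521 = 521^1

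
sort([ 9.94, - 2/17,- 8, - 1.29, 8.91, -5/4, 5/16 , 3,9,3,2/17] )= [ - 8, - 1.29 , - 5/4,-2/17,2/17,5/16,3,3,8.91,9,9.94 ] 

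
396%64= 12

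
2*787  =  1574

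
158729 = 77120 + 81609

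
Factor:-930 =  - 2^1 *3^1*5^1*31^1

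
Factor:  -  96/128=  - 3/4 = -  2^(- 2)*3^1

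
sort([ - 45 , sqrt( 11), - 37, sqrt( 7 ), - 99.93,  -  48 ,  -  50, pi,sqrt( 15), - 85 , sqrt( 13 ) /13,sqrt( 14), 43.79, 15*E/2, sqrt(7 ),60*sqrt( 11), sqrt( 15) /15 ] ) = [ - 99.93,- 85, - 50, - 48, - 45, - 37 , sqrt(15 )/15, sqrt( 13 ) /13,sqrt(7),sqrt( 7 ),pi,sqrt (11 ),sqrt(14), sqrt( 15 ),  15*E/2,43.79,60 *sqrt(11 )] 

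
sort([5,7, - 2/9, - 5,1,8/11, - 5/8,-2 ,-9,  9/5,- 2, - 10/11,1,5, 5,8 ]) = [ - 9, - 5, - 2, - 2 , - 10/11, - 5/8, - 2/9,8/11,1,  1 , 9/5,5,5, 5,  7,8 ] 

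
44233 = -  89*(-497) 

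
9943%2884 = 1291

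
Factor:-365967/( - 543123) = 157^1*233^ ( - 1 ) = 157/233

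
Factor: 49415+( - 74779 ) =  - 2^2*17^1 * 373^1 = - 25364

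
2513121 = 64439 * 39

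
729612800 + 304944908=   1034557708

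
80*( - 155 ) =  - 12400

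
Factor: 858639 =3^1*433^1 * 661^1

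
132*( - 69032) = -9112224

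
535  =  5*107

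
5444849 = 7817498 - 2372649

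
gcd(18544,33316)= 4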